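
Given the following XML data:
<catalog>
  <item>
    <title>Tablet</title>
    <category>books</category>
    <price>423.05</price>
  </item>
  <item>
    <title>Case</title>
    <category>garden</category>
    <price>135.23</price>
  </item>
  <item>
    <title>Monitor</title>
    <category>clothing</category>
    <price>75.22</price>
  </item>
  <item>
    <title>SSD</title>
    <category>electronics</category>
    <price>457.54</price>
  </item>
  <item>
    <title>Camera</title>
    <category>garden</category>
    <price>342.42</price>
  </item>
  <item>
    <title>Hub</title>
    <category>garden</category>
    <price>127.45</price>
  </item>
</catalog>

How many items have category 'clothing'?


Scanning <item> elements for <category>clothing</category>:
  Item 3: Monitor -> MATCH
Count: 1

ANSWER: 1


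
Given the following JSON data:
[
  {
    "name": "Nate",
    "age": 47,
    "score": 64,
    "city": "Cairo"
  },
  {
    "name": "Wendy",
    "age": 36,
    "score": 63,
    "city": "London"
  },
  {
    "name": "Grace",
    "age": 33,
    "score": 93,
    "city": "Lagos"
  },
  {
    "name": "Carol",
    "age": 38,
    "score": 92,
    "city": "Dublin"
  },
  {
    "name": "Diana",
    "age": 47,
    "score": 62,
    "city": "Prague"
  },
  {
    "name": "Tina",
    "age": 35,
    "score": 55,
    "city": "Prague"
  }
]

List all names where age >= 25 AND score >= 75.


Checking both conditions:
  Nate (age=47, score=64) -> no
  Wendy (age=36, score=63) -> no
  Grace (age=33, score=93) -> YES
  Carol (age=38, score=92) -> YES
  Diana (age=47, score=62) -> no
  Tina (age=35, score=55) -> no


ANSWER: Grace, Carol


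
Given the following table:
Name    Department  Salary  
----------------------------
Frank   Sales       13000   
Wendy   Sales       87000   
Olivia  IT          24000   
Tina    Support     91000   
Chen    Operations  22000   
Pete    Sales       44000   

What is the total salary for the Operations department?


Operations department members:
  Chen: 22000
Total = 22000 = 22000

ANSWER: 22000


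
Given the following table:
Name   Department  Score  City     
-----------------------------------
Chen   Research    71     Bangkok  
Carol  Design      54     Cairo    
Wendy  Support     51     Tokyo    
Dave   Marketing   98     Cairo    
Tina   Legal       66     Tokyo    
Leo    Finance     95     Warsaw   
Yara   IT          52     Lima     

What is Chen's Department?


Row 1: Chen
Department = Research

ANSWER: Research


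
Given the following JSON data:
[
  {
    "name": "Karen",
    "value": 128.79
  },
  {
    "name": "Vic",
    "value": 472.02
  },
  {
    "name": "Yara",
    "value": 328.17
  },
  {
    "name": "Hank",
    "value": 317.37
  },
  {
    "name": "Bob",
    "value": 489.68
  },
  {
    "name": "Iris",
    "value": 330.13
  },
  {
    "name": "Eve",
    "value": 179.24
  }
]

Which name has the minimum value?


Comparing values:
  Karen: 128.79
  Vic: 472.02
  Yara: 328.17
  Hank: 317.37
  Bob: 489.68
  Iris: 330.13
  Eve: 179.24
Minimum: Karen (128.79)

ANSWER: Karen


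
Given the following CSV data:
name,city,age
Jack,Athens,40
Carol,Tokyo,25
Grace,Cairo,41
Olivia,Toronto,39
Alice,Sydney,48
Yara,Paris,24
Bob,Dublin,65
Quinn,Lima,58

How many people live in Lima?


Scanning city column for 'Lima':
  Row 8: Quinn -> MATCH
Total matches: 1

ANSWER: 1


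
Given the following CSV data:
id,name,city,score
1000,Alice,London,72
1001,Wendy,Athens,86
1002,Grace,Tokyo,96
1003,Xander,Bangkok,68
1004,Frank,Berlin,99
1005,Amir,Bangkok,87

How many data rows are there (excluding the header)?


Counting rows (excluding header):
Header: id,name,city,score
Data rows: 6

ANSWER: 6


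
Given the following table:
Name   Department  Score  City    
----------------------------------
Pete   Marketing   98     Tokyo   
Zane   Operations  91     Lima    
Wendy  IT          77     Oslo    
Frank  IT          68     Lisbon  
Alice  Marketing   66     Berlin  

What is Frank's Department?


Row 4: Frank
Department = IT

ANSWER: IT


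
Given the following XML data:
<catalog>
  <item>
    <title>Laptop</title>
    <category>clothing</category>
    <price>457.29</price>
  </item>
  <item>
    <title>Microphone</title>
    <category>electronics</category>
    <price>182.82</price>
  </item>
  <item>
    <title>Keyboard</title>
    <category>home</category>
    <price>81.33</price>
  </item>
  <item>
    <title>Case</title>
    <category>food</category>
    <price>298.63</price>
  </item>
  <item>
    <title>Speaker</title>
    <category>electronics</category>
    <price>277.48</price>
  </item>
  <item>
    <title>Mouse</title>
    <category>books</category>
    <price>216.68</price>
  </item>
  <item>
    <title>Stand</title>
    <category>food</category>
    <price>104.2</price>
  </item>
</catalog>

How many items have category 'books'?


Scanning <item> elements for <category>books</category>:
  Item 6: Mouse -> MATCH
Count: 1

ANSWER: 1


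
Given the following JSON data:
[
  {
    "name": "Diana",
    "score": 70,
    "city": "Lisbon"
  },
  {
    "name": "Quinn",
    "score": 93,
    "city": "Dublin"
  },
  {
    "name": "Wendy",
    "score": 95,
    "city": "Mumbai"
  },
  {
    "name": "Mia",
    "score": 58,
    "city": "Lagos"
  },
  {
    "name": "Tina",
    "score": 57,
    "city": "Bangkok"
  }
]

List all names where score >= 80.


Filtering records where score >= 80:
  Diana (score=70) -> no
  Quinn (score=93) -> YES
  Wendy (score=95) -> YES
  Mia (score=58) -> no
  Tina (score=57) -> no


ANSWER: Quinn, Wendy


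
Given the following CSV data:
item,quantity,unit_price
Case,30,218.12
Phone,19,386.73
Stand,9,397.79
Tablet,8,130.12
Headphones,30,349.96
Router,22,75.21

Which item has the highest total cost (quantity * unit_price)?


Computing row totals:
  Case: 6543.6
  Phone: 7347.87
  Stand: 3580.11
  Tablet: 1040.96
  Headphones: 10498.8
  Router: 1654.62
Maximum: Headphones (10498.8)

ANSWER: Headphones


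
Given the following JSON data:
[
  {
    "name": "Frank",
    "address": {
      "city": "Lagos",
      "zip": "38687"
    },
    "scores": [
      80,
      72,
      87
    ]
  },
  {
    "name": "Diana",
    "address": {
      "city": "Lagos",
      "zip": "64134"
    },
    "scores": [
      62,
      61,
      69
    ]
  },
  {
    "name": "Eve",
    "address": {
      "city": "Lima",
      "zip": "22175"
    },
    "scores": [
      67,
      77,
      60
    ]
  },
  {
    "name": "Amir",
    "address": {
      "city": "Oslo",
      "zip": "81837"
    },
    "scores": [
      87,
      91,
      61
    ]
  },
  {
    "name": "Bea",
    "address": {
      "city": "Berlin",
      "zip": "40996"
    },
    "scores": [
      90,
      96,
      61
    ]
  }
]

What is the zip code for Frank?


Path: records[0].address.zip
Value: 38687

ANSWER: 38687


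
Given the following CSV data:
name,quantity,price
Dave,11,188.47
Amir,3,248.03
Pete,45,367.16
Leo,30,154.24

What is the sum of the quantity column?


Values in 'quantity' column:
  Row 1: 11
  Row 2: 3
  Row 3: 45
  Row 4: 30
Sum = 11 + 3 + 45 + 30 = 89

ANSWER: 89


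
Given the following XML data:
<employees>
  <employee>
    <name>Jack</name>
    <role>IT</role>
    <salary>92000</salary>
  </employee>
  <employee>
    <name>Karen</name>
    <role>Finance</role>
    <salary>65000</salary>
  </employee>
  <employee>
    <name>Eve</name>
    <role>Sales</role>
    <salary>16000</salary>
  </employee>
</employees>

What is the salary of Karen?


Searching for <employee> with <name>Karen</name>
Found at position 2
<salary>65000</salary>

ANSWER: 65000


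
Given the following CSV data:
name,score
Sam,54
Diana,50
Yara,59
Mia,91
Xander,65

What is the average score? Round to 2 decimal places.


Scores: 54, 50, 59, 91, 65
Sum = 319
Count = 5
Average = 319 / 5 = 63.80

ANSWER: 63.80


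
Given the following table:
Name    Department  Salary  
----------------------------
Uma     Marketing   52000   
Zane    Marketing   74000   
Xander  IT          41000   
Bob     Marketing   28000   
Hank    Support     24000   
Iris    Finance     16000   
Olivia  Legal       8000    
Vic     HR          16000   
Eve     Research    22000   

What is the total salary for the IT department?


IT department members:
  Xander: 41000
Total = 41000 = 41000

ANSWER: 41000


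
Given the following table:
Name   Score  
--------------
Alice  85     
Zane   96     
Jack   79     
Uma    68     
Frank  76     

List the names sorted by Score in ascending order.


Sorting by Score (ascending):
  Uma: 68
  Frank: 76
  Jack: 79
  Alice: 85
  Zane: 96


ANSWER: Uma, Frank, Jack, Alice, Zane


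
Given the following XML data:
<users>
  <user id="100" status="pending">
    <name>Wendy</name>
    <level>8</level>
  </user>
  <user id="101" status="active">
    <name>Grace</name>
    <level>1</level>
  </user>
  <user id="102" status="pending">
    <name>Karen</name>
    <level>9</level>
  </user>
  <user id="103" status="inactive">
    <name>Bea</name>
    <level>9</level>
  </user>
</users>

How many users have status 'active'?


Counting users with status='active':
  Grace (id=101) -> MATCH
Count: 1

ANSWER: 1


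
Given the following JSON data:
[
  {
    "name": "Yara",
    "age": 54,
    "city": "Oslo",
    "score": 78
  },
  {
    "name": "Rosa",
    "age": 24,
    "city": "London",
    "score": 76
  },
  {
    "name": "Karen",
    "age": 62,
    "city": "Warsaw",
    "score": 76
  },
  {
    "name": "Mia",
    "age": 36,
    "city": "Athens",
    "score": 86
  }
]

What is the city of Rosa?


Looking up record where name = Rosa
Record index: 1
Field 'city' = London

ANSWER: London


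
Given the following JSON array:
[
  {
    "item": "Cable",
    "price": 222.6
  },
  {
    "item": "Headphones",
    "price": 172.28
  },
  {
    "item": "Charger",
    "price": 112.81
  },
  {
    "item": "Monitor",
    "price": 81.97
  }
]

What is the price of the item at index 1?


Array index 1 -> Headphones
price = 172.28

ANSWER: 172.28


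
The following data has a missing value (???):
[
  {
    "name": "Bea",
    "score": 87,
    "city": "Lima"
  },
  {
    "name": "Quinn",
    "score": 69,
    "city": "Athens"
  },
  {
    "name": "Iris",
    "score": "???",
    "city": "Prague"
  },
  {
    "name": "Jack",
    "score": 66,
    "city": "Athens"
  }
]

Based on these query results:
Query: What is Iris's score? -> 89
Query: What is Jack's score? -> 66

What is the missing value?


The missing value is Iris's score
From query: Iris's score = 89

ANSWER: 89


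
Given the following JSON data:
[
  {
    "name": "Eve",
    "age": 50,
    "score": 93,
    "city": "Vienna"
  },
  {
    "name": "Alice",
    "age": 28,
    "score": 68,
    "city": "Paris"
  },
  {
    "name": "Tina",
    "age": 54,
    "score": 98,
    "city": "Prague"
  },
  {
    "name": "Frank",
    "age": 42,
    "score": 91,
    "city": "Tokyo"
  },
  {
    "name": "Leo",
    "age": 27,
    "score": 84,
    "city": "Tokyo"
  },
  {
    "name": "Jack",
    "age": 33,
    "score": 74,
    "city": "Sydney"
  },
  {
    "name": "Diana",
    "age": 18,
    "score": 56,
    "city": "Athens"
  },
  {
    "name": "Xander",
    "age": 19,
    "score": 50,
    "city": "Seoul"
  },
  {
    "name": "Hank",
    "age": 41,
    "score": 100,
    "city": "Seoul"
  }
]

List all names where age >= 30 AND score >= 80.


Checking both conditions:
  Eve (age=50, score=93) -> YES
  Alice (age=28, score=68) -> no
  Tina (age=54, score=98) -> YES
  Frank (age=42, score=91) -> YES
  Leo (age=27, score=84) -> no
  Jack (age=33, score=74) -> no
  Diana (age=18, score=56) -> no
  Xander (age=19, score=50) -> no
  Hank (age=41, score=100) -> YES


ANSWER: Eve, Tina, Frank, Hank


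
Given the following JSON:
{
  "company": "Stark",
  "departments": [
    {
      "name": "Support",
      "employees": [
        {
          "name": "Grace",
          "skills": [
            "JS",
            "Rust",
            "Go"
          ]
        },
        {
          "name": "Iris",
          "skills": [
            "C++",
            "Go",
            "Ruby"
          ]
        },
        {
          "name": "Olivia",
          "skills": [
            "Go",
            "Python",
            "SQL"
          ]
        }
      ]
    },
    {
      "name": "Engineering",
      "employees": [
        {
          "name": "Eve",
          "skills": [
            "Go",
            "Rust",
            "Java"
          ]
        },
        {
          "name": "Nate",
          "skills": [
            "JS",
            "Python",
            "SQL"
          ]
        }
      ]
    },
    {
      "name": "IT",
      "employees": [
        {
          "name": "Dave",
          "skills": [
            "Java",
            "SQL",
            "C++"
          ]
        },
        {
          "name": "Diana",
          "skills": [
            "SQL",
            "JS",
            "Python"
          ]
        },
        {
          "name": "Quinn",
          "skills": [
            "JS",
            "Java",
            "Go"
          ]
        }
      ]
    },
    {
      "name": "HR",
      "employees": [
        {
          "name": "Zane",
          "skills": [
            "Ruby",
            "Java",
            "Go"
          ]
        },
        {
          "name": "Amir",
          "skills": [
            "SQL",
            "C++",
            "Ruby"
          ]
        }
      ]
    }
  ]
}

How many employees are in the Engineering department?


Path: departments[1].employees
Count: 2

ANSWER: 2


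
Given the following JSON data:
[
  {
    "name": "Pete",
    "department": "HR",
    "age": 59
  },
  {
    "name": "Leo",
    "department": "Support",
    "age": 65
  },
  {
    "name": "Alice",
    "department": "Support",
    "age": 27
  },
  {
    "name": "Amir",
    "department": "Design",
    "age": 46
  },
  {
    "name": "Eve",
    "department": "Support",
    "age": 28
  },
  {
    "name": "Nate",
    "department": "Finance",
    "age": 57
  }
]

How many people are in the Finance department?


Scanning records for department = Finance
  Record 5: Nate
Count: 1

ANSWER: 1


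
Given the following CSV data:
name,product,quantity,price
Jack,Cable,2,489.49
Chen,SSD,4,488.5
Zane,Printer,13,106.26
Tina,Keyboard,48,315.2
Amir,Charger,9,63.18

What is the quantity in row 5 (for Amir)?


Row 5: Amir
Column 'quantity' = 9

ANSWER: 9


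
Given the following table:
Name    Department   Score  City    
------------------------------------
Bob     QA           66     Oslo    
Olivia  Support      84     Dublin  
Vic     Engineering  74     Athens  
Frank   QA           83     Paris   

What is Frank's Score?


Row 4: Frank
Score = 83

ANSWER: 83


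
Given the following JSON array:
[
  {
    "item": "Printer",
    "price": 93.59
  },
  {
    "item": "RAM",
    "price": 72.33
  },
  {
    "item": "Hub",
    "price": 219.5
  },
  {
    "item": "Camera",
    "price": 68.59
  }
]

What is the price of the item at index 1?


Array index 1 -> RAM
price = 72.33

ANSWER: 72.33


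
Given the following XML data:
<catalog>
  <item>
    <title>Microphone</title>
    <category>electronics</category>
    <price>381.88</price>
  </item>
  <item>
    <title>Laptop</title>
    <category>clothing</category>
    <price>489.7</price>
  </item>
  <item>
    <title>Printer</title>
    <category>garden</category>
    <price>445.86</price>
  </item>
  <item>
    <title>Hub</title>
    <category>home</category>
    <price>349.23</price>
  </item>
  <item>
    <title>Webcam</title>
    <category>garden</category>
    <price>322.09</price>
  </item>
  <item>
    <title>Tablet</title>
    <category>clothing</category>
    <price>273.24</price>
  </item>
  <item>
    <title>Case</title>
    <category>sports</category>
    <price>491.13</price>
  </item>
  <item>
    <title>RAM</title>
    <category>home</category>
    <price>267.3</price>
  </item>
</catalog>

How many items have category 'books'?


Scanning <item> elements for <category>books</category>:
Count: 0

ANSWER: 0


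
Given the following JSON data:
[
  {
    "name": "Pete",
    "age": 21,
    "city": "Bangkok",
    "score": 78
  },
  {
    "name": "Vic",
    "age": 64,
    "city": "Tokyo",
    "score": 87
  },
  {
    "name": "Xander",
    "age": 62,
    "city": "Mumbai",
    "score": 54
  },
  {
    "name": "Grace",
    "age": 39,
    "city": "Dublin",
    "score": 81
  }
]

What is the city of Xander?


Looking up record where name = Xander
Record index: 2
Field 'city' = Mumbai

ANSWER: Mumbai


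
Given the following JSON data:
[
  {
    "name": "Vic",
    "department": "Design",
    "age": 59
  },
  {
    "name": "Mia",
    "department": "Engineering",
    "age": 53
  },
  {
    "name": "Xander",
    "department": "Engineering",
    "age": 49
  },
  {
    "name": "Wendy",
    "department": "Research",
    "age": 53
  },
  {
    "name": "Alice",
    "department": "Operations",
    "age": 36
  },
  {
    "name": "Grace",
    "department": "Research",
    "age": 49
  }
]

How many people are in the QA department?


Scanning records for department = QA
  No matches found
Count: 0

ANSWER: 0


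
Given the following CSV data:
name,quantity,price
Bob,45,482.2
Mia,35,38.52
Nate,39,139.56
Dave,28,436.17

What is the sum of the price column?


Values in 'price' column:
  Row 1: 482.2
  Row 2: 38.52
  Row 3: 139.56
  Row 4: 436.17
Sum = 482.2 + 38.52 + 139.56 + 436.17 = 1096.45

ANSWER: 1096.45


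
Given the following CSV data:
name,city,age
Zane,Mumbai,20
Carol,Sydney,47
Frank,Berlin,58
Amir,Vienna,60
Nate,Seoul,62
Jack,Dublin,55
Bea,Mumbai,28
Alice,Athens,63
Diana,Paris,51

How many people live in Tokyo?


Scanning city column for 'Tokyo':
Total matches: 0

ANSWER: 0


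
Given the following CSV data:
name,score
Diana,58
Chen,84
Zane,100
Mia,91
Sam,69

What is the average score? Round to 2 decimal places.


Scores: 58, 84, 100, 91, 69
Sum = 402
Count = 5
Average = 402 / 5 = 80.40

ANSWER: 80.40


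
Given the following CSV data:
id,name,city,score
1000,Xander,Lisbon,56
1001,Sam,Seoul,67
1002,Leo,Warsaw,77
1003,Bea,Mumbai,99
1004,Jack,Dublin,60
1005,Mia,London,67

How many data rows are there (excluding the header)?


Counting rows (excluding header):
Header: id,name,city,score
Data rows: 6

ANSWER: 6


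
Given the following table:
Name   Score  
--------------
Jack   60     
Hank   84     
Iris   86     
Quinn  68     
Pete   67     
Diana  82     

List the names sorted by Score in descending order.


Sorting by Score (descending):
  Iris: 86
  Hank: 84
  Diana: 82
  Quinn: 68
  Pete: 67
  Jack: 60


ANSWER: Iris, Hank, Diana, Quinn, Pete, Jack


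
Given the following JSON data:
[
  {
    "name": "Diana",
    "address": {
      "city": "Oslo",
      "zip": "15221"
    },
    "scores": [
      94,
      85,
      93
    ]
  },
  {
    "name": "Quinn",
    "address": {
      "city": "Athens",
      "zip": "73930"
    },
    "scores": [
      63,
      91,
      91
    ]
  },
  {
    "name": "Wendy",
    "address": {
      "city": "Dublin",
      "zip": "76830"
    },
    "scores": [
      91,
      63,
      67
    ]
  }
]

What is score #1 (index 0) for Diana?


Path: records[0].scores[0]
Value: 94

ANSWER: 94


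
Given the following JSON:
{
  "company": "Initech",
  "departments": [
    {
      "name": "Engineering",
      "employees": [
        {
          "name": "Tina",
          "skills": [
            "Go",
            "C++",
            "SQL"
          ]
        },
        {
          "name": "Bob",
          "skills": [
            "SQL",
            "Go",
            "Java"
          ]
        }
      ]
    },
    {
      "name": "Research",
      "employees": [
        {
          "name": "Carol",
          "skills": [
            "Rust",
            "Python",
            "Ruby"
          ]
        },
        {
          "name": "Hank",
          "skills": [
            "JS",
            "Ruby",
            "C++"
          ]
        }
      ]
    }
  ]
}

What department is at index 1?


Path: departments[1].name
Value: Research

ANSWER: Research


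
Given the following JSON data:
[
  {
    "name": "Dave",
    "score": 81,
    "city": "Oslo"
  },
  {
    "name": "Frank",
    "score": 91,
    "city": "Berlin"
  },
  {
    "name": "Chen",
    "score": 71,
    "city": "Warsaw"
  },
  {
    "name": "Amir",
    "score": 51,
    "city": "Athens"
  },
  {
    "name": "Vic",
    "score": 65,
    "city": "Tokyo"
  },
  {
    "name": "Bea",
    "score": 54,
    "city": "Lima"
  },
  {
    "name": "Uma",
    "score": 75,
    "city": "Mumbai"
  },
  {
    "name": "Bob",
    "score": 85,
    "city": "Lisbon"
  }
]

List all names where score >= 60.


Filtering records where score >= 60:
  Dave (score=81) -> YES
  Frank (score=91) -> YES
  Chen (score=71) -> YES
  Amir (score=51) -> no
  Vic (score=65) -> YES
  Bea (score=54) -> no
  Uma (score=75) -> YES
  Bob (score=85) -> YES


ANSWER: Dave, Frank, Chen, Vic, Uma, Bob


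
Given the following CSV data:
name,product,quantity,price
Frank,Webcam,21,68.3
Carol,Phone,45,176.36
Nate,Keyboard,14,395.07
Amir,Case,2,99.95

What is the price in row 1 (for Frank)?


Row 1: Frank
Column 'price' = 68.3

ANSWER: 68.3


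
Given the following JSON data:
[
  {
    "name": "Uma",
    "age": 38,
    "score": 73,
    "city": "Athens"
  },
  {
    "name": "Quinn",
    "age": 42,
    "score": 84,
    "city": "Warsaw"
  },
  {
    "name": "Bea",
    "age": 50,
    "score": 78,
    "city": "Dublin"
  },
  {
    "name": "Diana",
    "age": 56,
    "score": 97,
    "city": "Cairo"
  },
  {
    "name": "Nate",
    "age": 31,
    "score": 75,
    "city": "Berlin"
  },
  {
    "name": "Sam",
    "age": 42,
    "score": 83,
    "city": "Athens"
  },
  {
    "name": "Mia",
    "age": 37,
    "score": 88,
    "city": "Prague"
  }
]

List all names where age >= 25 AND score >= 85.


Checking both conditions:
  Uma (age=38, score=73) -> no
  Quinn (age=42, score=84) -> no
  Bea (age=50, score=78) -> no
  Diana (age=56, score=97) -> YES
  Nate (age=31, score=75) -> no
  Sam (age=42, score=83) -> no
  Mia (age=37, score=88) -> YES


ANSWER: Diana, Mia


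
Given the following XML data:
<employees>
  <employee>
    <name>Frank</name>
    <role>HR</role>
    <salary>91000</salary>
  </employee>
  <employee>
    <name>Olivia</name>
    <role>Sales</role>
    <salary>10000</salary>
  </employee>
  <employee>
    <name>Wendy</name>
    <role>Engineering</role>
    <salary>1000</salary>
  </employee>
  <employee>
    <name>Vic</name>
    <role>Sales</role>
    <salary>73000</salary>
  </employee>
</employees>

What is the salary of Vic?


Searching for <employee> with <name>Vic</name>
Found at position 4
<salary>73000</salary>

ANSWER: 73000


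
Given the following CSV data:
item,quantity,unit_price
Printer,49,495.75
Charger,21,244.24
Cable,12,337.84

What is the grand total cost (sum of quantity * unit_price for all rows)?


Computing row totals:
  Printer: 49 * 495.75 = 24291.75
  Charger: 21 * 244.24 = 5129.04
  Cable: 12 * 337.84 = 4054.08
Grand total = 24291.75 + 5129.04 + 4054.08 = 33474.87

ANSWER: 33474.87


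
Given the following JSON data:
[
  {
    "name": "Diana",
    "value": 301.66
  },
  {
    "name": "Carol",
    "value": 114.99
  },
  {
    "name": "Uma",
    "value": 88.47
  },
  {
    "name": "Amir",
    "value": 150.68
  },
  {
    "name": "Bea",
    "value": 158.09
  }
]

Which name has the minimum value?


Comparing values:
  Diana: 301.66
  Carol: 114.99
  Uma: 88.47
  Amir: 150.68
  Bea: 158.09
Minimum: Uma (88.47)

ANSWER: Uma


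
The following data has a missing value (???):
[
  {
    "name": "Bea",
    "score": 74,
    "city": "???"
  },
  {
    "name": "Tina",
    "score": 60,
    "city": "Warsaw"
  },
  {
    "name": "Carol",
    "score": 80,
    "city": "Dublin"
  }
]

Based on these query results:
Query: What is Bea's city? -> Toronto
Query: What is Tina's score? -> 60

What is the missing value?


The missing value is Bea's city
From query: Bea's city = Toronto

ANSWER: Toronto


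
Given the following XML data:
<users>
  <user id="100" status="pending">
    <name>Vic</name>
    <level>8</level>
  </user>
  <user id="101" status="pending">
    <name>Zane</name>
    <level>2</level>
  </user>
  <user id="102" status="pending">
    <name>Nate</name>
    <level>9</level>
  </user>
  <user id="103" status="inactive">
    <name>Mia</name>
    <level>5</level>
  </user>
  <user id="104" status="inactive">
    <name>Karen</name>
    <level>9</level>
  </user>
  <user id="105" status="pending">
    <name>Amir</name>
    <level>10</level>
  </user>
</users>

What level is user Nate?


Finding user: Nate
<level>9</level>

ANSWER: 9


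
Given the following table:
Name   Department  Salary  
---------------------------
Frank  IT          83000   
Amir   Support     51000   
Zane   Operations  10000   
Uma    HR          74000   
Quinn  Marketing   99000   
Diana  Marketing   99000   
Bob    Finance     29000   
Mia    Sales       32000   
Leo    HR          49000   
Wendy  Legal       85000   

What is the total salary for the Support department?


Support department members:
  Amir: 51000
Total = 51000 = 51000

ANSWER: 51000


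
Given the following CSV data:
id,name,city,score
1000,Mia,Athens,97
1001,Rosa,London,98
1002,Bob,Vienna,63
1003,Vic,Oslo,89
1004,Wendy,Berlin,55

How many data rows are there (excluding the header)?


Counting rows (excluding header):
Header: id,name,city,score
Data rows: 5

ANSWER: 5


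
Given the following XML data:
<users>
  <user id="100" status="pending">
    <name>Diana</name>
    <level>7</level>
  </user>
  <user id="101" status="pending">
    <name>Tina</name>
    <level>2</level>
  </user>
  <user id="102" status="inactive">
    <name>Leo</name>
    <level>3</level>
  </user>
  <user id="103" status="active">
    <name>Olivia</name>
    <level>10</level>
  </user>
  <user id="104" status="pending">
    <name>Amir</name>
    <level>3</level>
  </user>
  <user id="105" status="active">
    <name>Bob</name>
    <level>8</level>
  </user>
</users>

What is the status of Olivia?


Finding user with name = Olivia
user id="103" status="active"

ANSWER: active


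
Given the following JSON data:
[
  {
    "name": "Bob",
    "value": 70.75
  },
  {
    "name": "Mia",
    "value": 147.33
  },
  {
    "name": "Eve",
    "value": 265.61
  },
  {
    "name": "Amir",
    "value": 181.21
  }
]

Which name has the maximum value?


Comparing values:
  Bob: 70.75
  Mia: 147.33
  Eve: 265.61
  Amir: 181.21
Maximum: Eve (265.61)

ANSWER: Eve


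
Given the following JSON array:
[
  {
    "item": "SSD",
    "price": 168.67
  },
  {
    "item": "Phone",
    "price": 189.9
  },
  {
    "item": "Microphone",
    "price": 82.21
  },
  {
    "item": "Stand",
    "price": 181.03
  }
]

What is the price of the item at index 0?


Array index 0 -> SSD
price = 168.67

ANSWER: 168.67


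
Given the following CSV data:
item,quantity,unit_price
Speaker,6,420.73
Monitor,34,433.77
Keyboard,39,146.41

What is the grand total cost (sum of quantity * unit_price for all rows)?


Computing row totals:
  Speaker: 6 * 420.73 = 2524.38
  Monitor: 34 * 433.77 = 14748.18
  Keyboard: 39 * 146.41 = 5709.99
Grand total = 2524.38 + 14748.18 + 5709.99 = 22982.55

ANSWER: 22982.55


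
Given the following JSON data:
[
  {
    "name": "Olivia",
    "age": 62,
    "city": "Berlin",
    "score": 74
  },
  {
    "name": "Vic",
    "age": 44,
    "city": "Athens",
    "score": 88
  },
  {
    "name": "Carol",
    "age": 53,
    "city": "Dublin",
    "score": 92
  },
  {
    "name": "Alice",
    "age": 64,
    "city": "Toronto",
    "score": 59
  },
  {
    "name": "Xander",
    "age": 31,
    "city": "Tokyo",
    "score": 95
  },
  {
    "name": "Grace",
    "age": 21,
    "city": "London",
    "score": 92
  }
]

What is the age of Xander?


Looking up record where name = Xander
Record index: 4
Field 'age' = 31

ANSWER: 31


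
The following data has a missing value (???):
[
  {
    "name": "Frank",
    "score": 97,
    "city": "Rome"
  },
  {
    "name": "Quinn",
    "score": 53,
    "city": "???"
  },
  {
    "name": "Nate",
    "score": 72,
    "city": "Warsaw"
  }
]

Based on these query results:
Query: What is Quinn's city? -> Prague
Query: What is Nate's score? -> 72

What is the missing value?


The missing value is Quinn's city
From query: Quinn's city = Prague

ANSWER: Prague


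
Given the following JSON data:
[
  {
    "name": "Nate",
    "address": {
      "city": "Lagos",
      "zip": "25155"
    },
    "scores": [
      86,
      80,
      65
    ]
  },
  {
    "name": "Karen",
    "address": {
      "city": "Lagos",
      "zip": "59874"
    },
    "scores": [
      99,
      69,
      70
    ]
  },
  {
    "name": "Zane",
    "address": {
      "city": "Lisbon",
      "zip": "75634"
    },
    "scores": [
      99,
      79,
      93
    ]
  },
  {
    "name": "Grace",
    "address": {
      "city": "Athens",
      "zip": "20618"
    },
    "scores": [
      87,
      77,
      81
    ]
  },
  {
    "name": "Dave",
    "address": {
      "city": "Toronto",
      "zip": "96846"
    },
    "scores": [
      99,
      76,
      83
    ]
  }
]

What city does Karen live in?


Path: records[1].address.city
Value: Lagos

ANSWER: Lagos


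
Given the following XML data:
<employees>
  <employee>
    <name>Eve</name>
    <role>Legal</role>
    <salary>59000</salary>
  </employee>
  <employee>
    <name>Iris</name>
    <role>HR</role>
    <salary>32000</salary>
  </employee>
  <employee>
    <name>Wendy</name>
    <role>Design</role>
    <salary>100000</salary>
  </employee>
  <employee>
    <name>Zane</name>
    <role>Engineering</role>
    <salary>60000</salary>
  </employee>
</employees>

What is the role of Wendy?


Searching for <employee> with <name>Wendy</name>
Found at position 3
<role>Design</role>

ANSWER: Design


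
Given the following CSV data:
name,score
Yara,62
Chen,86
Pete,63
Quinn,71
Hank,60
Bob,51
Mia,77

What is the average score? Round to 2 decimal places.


Scores: 62, 86, 63, 71, 60, 51, 77
Sum = 470
Count = 7
Average = 470 / 7 = 67.14

ANSWER: 67.14


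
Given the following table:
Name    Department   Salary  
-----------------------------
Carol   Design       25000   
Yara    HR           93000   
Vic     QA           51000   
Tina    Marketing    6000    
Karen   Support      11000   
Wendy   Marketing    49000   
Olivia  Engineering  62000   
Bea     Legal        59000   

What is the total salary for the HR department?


HR department members:
  Yara: 93000
Total = 93000 = 93000

ANSWER: 93000


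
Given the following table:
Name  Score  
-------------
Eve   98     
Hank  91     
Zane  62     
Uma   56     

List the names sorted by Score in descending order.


Sorting by Score (descending):
  Eve: 98
  Hank: 91
  Zane: 62
  Uma: 56


ANSWER: Eve, Hank, Zane, Uma


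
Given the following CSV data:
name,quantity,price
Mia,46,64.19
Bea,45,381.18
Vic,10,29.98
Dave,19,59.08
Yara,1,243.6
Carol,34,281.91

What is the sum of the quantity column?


Values in 'quantity' column:
  Row 1: 46
  Row 2: 45
  Row 3: 10
  Row 4: 19
  Row 5: 1
  Row 6: 34
Sum = 46 + 45 + 10 + 19 + 1 + 34 = 155

ANSWER: 155


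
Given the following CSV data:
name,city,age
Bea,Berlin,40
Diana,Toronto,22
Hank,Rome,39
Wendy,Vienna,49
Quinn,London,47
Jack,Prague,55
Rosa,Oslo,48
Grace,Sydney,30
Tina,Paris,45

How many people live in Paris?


Scanning city column for 'Paris':
  Row 9: Tina -> MATCH
Total matches: 1

ANSWER: 1


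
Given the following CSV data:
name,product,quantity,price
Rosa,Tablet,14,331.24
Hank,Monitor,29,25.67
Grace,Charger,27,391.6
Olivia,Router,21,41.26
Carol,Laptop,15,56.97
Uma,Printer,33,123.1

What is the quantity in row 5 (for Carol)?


Row 5: Carol
Column 'quantity' = 15

ANSWER: 15


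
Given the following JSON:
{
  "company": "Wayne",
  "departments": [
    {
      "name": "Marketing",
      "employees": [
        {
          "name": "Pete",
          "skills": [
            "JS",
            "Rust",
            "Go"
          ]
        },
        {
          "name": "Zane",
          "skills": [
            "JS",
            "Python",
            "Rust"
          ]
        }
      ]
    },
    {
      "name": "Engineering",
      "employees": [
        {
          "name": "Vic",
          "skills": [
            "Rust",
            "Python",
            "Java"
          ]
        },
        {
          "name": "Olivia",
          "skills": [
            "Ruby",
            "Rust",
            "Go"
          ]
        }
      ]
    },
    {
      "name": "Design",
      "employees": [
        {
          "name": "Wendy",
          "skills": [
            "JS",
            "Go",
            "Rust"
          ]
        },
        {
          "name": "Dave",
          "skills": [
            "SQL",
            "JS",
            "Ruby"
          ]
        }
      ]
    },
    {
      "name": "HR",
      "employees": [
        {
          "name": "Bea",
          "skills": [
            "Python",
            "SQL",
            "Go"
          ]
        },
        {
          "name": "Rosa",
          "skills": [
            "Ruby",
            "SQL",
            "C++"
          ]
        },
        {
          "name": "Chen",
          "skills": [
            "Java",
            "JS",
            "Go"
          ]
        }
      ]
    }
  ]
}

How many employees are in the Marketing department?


Path: departments[0].employees
Count: 2

ANSWER: 2


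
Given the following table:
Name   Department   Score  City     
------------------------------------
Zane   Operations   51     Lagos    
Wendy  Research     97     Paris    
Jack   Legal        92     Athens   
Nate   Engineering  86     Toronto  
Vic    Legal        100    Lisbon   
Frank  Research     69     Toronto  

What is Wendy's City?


Row 2: Wendy
City = Paris

ANSWER: Paris


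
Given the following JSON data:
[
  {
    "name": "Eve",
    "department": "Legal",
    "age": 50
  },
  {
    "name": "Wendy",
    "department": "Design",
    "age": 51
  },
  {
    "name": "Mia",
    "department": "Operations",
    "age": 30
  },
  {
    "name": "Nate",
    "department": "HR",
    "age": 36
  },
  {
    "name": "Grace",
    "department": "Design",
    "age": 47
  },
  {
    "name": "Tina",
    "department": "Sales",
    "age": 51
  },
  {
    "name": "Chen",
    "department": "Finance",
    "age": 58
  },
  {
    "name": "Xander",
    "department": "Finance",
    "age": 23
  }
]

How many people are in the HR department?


Scanning records for department = HR
  Record 3: Nate
Count: 1

ANSWER: 1


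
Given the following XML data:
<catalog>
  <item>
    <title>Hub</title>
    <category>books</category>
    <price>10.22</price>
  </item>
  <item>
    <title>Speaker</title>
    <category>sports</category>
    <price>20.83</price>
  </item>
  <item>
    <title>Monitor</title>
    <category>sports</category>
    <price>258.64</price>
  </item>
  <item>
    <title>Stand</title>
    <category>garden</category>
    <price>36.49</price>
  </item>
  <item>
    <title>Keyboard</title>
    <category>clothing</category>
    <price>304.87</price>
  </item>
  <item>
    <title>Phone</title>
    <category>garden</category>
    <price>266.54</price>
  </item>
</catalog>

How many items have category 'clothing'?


Scanning <item> elements for <category>clothing</category>:
  Item 5: Keyboard -> MATCH
Count: 1

ANSWER: 1


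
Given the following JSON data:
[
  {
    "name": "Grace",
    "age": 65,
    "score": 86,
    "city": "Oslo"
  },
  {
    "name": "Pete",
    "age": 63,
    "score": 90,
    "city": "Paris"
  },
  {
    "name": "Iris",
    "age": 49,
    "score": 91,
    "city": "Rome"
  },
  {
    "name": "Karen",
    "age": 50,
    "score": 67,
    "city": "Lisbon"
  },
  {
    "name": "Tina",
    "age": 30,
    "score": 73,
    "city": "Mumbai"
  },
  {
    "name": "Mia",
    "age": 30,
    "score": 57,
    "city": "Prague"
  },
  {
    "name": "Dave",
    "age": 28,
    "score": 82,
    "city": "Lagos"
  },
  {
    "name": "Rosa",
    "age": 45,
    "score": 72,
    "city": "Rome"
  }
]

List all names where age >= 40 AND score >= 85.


Checking both conditions:
  Grace (age=65, score=86) -> YES
  Pete (age=63, score=90) -> YES
  Iris (age=49, score=91) -> YES
  Karen (age=50, score=67) -> no
  Tina (age=30, score=73) -> no
  Mia (age=30, score=57) -> no
  Dave (age=28, score=82) -> no
  Rosa (age=45, score=72) -> no


ANSWER: Grace, Pete, Iris


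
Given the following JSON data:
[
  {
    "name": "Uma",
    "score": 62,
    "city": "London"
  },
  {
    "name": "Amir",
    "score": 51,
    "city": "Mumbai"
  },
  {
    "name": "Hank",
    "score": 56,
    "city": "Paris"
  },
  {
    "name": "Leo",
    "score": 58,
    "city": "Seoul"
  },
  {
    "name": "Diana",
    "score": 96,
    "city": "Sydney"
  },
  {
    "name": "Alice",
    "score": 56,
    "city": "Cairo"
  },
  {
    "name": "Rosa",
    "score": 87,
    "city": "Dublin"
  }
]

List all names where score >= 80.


Filtering records where score >= 80:
  Uma (score=62) -> no
  Amir (score=51) -> no
  Hank (score=56) -> no
  Leo (score=58) -> no
  Diana (score=96) -> YES
  Alice (score=56) -> no
  Rosa (score=87) -> YES


ANSWER: Diana, Rosa


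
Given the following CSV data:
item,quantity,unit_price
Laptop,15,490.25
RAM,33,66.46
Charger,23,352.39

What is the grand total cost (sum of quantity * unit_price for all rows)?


Computing row totals:
  Laptop: 15 * 490.25 = 7353.75
  RAM: 33 * 66.46 = 2193.18
  Charger: 23 * 352.39 = 8104.97
Grand total = 7353.75 + 2193.18 + 8104.97 = 17651.9

ANSWER: 17651.9


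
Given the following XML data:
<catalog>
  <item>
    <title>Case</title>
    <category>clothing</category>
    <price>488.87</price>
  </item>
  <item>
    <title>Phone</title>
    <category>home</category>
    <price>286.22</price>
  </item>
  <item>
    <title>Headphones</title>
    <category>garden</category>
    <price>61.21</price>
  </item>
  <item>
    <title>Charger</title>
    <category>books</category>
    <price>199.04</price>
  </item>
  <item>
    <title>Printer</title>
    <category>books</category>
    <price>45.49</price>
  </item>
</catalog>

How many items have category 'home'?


Scanning <item> elements for <category>home</category>:
  Item 2: Phone -> MATCH
Count: 1

ANSWER: 1


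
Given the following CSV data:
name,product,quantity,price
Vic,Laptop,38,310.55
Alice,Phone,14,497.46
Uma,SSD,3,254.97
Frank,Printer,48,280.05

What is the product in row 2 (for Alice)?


Row 2: Alice
Column 'product' = Phone

ANSWER: Phone


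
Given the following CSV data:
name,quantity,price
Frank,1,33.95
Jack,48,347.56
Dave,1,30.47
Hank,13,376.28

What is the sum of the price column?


Values in 'price' column:
  Row 1: 33.95
  Row 2: 347.56
  Row 3: 30.47
  Row 4: 376.28
Sum = 33.95 + 347.56 + 30.47 + 376.28 = 788.26

ANSWER: 788.26


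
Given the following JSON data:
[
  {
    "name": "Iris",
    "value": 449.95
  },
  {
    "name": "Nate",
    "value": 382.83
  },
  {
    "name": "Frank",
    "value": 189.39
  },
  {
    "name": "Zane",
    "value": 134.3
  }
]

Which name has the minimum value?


Comparing values:
  Iris: 449.95
  Nate: 382.83
  Frank: 189.39
  Zane: 134.3
Minimum: Zane (134.3)

ANSWER: Zane


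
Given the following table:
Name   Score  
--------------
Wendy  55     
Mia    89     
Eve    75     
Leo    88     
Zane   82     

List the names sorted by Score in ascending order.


Sorting by Score (ascending):
  Wendy: 55
  Eve: 75
  Zane: 82
  Leo: 88
  Mia: 89


ANSWER: Wendy, Eve, Zane, Leo, Mia


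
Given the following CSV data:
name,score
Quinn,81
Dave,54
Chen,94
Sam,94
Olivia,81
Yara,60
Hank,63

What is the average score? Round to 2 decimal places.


Scores: 81, 54, 94, 94, 81, 60, 63
Sum = 527
Count = 7
Average = 527 / 7 = 75.29

ANSWER: 75.29


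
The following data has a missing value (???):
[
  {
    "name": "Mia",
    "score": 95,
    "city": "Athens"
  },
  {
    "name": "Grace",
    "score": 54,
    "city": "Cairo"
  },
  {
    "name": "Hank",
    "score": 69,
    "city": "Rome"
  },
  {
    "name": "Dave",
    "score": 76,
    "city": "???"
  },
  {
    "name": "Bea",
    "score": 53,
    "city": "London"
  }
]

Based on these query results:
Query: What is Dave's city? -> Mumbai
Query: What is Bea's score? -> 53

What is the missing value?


The missing value is Dave's city
From query: Dave's city = Mumbai

ANSWER: Mumbai
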